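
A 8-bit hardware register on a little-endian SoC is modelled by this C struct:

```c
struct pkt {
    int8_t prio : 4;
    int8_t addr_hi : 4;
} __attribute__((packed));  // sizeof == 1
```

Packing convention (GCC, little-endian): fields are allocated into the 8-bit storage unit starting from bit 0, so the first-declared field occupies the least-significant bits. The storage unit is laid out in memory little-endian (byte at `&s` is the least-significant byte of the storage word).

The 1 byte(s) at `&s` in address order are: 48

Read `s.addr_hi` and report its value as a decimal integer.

4

[0]=0x48 (little-endian) → word 0x48
prio:4 @ bit 0 → (0x48>>0)&0xf = 0x8
addr_hi:4 @ bit 4 → (0x48>>4)&0xf = 0x4  ←
addr_hi signed 4b, MSB=0: value = 4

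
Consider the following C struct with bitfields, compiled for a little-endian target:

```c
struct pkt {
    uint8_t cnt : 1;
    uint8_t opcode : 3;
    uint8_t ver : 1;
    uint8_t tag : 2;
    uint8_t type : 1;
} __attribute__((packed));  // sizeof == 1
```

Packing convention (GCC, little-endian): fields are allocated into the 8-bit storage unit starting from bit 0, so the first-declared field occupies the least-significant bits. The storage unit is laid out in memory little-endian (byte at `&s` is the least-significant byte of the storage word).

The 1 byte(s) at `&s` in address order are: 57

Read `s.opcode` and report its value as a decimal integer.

3

[0]=0x57 (little-endian) → word 0x57
cnt:1 @ bit 0 → (0x57>>0)&0x1 = 0x1
opcode:3 @ bit 1 → (0x57>>1)&0x7 = 0x3  ←
ver:1 @ bit 4 → (0x57>>4)&0x1 = 0x1
tag:2 @ bit 5 → (0x57>>5)&0x3 = 0x2
type:1 @ bit 7 → (0x57>>7)&0x1 = 0x0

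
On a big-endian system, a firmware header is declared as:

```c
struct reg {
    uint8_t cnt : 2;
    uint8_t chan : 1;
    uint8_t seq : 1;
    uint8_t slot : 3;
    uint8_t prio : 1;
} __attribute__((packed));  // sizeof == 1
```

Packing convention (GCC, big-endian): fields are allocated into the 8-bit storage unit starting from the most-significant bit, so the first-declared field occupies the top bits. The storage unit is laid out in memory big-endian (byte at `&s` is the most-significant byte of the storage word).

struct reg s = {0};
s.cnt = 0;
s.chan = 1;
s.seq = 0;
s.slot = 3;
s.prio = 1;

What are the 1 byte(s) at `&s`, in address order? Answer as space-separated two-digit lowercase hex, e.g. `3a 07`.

cnt (2b) val=0 bits=0x0 at bit 6: 0x00
chan (1b) val=1 bits=0x1 at bit 5: 0x20
seq (1b) val=0 bits=0x0 at bit 4: 0x20
slot (3b) val=3 bits=0x3 at bit 1: 0x26
prio (1b) val=1 bits=0x1 at bit 0: 0x27
word = 0x27 → big-endian bytes:
  [0]=0x27

27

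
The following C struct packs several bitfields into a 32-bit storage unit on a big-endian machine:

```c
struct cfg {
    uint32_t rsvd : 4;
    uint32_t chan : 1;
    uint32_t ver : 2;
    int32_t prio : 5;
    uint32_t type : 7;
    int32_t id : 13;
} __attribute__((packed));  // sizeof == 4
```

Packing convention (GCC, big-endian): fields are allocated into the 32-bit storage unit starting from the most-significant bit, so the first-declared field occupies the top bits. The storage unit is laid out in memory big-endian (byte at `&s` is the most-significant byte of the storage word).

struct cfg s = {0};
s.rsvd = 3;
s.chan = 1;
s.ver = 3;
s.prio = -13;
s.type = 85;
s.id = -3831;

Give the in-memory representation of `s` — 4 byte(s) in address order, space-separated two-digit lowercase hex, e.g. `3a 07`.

[28+:4] rsvd=3 & 0xf = 0x3; word=0x30000000
[27+:1] chan=1 & 0x1 = 0x1; word=0x38000000
[25+:2] ver=3 & 0x3 = 0x3; word=0x3e000000
[20+:5] prio=-13 & 0x1f = 0x13; word=0x3f300000
[13+:7] type=85 & 0x7f = 0x55; word=0x3f3aa000
[0+:13] id=-3831 & 0x1fff = 0x1109; word=0x3f3ab109
word = 0x3f3ab109 → big-endian bytes:
  [0]=0x3f  [1]=0x3a  [2]=0xb1  [3]=0x09

3f 3a b1 09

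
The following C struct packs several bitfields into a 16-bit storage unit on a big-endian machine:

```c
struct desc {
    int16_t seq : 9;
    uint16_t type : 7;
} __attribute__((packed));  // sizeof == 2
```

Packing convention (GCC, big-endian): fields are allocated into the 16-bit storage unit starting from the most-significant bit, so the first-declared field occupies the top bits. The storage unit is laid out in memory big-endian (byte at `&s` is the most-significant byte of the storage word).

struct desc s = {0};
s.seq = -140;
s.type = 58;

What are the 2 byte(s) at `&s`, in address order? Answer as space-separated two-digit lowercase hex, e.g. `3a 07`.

ba 3a

seq:9 = -140 → 0x174 << 7 → word 0xba00
type:7 = 58 → 0x3a << 0 → word 0xba3a
word = 0xba3a → big-endian bytes:
  [0]=0xba  [1]=0x3a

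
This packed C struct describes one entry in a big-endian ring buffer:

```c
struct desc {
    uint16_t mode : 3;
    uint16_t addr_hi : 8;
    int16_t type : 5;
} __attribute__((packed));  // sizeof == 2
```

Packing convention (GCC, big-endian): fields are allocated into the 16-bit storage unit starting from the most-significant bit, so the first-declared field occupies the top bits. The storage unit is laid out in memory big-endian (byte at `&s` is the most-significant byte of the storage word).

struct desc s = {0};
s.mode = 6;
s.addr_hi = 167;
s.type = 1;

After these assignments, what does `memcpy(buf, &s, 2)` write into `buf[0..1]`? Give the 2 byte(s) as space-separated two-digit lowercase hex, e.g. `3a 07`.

mode (3b) val=6 bits=0x6 at bit 13: 0xc000
addr_hi (8b) val=167 bits=0xa7 at bit 5: 0xd4e0
type (5b) val=1 bits=0x1 at bit 0: 0xd4e1
word = 0xd4e1 → big-endian bytes:
  [0]=0xd4  [1]=0xe1

d4 e1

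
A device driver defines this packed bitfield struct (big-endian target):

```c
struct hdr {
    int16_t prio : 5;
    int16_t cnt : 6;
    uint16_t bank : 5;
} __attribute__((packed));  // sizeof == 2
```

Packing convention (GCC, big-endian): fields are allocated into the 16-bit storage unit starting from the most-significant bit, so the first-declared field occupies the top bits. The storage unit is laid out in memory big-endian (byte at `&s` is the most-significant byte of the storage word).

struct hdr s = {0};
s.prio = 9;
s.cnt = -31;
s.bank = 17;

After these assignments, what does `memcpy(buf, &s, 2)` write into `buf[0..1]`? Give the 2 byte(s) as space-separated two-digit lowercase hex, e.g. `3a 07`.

4c 31

[11+:5] prio=9 & 0x1f = 0x9; word=0x4800
[5+:6] cnt=-31 & 0x3f = 0x21; word=0x4c20
[0+:5] bank=17 & 0x1f = 0x11; word=0x4c31
word = 0x4c31 → big-endian bytes:
  [0]=0x4c  [1]=0x31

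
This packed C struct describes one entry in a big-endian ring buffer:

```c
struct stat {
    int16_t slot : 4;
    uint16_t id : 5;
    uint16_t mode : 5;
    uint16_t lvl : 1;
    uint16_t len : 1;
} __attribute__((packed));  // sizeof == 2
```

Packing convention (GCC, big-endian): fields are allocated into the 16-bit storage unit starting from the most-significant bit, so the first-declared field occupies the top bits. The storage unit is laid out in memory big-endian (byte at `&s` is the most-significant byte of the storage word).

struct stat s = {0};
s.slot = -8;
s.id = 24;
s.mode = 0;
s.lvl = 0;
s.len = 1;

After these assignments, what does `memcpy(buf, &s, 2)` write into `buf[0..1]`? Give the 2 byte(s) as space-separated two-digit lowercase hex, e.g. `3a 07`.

8c 01

slot:4 = -8 → 0x8 << 12 → word 0x8000
id:5 = 24 → 0x18 << 7 → word 0x8c00
mode:5 = 0 → 0x0 << 2 → word 0x8c00
lvl:1 = 0 → 0x0 << 1 → word 0x8c00
len:1 = 1 → 0x1 << 0 → word 0x8c01
word = 0x8c01 → big-endian bytes:
  [0]=0x8c  [1]=0x01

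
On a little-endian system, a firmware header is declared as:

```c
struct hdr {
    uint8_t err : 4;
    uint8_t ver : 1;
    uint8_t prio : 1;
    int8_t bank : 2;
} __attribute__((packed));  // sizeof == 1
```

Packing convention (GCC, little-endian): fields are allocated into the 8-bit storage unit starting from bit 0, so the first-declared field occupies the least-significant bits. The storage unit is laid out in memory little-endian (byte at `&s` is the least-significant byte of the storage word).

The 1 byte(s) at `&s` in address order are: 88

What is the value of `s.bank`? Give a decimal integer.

[0]=0x88 (little-endian) → word 0x88
err:4 @ bit 0 → (0x88>>0)&0xf = 0x8
ver:1 @ bit 4 → (0x88>>4)&0x1 = 0x0
prio:1 @ bit 5 → (0x88>>5)&0x1 = 0x0
bank:2 @ bit 6 → (0x88>>6)&0x3 = 0x2  ←
bank signed 2b, MSB=1: 2 - 4 = -2

-2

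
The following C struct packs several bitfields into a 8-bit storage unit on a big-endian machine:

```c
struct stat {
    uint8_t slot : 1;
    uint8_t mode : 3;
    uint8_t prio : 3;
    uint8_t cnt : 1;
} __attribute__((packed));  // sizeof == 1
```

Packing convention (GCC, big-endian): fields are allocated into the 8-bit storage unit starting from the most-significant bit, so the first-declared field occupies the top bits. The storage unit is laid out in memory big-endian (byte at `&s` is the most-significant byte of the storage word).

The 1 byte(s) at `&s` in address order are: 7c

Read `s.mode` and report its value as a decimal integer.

7

[0]=0x7c (big-endian) → word 0x7c
slot:1 @ bit 7 → (0x7c>>7)&0x1 = 0x0
mode:3 @ bit 4 → (0x7c>>4)&0x7 = 0x7  ←
prio:3 @ bit 1 → (0x7c>>1)&0x7 = 0x6
cnt:1 @ bit 0 → (0x7c>>0)&0x1 = 0x0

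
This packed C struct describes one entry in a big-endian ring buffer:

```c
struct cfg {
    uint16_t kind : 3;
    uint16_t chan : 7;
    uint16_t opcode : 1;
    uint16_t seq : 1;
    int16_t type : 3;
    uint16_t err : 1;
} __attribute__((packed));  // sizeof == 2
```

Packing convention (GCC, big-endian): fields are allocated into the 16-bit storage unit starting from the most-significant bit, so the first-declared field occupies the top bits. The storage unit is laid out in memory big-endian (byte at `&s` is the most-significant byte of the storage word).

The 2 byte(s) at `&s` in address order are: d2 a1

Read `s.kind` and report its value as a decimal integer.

6

[0]=0xd2 [1]=0xa1 (big-endian) → word 0xd2a1
kind [13+:3] = (word>>13) & 0x7 = 6  ←
chan [6+:7] = (word>>6) & 0x7f = 74
opcode [5+:1] = (word>>5) & 0x1 = 1
seq [4+:1] = (word>>4) & 0x1 = 0
type [1+:3] = (word>>1) & 0x7 = 0
err [0+:1] = (word>>0) & 0x1 = 1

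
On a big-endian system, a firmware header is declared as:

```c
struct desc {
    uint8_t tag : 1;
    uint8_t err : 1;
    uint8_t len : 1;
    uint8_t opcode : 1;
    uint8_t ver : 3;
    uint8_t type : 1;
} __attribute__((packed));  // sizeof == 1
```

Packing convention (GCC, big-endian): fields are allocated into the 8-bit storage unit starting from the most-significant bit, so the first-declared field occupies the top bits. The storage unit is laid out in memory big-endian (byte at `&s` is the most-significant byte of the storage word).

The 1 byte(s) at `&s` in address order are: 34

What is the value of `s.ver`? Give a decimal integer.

[0]=0x34 (big-endian) → word 0x34
tag:1 @ bit 7 → (0x34>>7)&0x1 = 0x0
err:1 @ bit 6 → (0x34>>6)&0x1 = 0x0
len:1 @ bit 5 → (0x34>>5)&0x1 = 0x1
opcode:1 @ bit 4 → (0x34>>4)&0x1 = 0x1
ver:3 @ bit 1 → (0x34>>1)&0x7 = 0x2  ←
type:1 @ bit 0 → (0x34>>0)&0x1 = 0x0

2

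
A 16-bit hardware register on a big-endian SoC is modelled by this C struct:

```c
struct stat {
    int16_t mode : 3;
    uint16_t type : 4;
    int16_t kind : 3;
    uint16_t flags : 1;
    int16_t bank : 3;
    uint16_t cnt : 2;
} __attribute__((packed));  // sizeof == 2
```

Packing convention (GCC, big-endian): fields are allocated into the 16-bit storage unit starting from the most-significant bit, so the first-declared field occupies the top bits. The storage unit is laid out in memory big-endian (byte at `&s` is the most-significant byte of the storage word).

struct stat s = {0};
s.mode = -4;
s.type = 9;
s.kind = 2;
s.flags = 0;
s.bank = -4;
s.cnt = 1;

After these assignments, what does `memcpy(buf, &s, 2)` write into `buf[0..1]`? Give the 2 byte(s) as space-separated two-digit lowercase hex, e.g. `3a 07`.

92 91

[13+:3] mode=-4 & 0x7 = 0x4; word=0x8000
[9+:4] type=9 & 0xf = 0x9; word=0x9200
[6+:3] kind=2 & 0x7 = 0x2; word=0x9280
[5+:1] flags=0 & 0x1 = 0x0; word=0x9280
[2+:3] bank=-4 & 0x7 = 0x4; word=0x9290
[0+:2] cnt=1 & 0x3 = 0x1; word=0x9291
word = 0x9291 → big-endian bytes:
  [0]=0x92  [1]=0x91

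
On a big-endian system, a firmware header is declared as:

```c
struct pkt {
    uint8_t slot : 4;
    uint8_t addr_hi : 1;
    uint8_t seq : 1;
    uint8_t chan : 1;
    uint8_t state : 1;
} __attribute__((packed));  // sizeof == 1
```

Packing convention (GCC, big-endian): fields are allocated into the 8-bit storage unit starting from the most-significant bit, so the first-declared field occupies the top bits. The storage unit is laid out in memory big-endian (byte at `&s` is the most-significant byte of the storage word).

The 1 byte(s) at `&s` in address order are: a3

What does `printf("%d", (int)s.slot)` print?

[0]=0xa3 (big-endian) → word 0xa3
slot:4 @ bit 4 → (0xa3>>4)&0xf = 0xa  ←
addr_hi:1 @ bit 3 → (0xa3>>3)&0x1 = 0x0
seq:1 @ bit 2 → (0xa3>>2)&0x1 = 0x0
chan:1 @ bit 1 → (0xa3>>1)&0x1 = 0x1
state:1 @ bit 0 → (0xa3>>0)&0x1 = 0x1

10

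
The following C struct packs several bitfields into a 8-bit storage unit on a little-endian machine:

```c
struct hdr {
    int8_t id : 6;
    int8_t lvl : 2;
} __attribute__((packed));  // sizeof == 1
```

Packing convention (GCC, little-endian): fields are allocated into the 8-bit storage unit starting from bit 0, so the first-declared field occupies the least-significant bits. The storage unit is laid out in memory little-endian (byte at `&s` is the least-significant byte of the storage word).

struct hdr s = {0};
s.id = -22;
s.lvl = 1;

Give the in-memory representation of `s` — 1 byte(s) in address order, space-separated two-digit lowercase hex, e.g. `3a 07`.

6a

[0+:6] id=-22 & 0x3f = 0x2a; word=0x2a
[6+:2] lvl=1 & 0x3 = 0x1; word=0x6a
word = 0x6a → little-endian bytes:
  [0]=0x6a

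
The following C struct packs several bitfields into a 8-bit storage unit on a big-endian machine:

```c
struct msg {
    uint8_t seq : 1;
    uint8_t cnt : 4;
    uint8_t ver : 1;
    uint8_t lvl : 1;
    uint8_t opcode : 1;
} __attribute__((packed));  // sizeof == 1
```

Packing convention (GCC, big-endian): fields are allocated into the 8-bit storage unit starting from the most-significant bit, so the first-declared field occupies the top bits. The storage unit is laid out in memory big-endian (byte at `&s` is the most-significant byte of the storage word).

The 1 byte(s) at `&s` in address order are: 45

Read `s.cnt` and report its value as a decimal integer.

[0]=0x45 (big-endian) → word 0x45
seq:1 @ bit 7 → (0x45>>7)&0x1 = 0x0
cnt:4 @ bit 3 → (0x45>>3)&0xf = 0x8  ←
ver:1 @ bit 2 → (0x45>>2)&0x1 = 0x1
lvl:1 @ bit 1 → (0x45>>1)&0x1 = 0x0
opcode:1 @ bit 0 → (0x45>>0)&0x1 = 0x1

8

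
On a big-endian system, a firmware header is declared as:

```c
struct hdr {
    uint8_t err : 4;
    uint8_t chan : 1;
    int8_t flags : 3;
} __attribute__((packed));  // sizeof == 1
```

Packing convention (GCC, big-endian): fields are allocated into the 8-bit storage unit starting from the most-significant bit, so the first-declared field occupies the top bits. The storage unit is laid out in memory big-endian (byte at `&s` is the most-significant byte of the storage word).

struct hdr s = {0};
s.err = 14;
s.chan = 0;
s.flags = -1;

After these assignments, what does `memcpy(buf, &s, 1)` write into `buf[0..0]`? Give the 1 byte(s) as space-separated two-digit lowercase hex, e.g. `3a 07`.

[4+:4] err=14 & 0xf = 0xe; word=0xe0
[3+:1] chan=0 & 0x1 = 0x0; word=0xe0
[0+:3] flags=-1 & 0x7 = 0x7; word=0xe7
word = 0xe7 → big-endian bytes:
  [0]=0xe7

e7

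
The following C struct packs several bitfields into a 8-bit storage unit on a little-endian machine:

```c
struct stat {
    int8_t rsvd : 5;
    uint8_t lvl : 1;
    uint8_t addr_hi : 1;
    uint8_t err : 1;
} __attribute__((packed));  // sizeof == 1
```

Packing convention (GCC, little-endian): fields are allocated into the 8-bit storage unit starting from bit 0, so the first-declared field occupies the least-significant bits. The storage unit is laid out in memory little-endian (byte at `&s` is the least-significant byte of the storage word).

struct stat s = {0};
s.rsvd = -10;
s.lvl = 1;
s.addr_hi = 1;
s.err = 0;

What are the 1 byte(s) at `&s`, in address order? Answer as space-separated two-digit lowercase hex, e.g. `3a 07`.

76

[0+:5] rsvd=-10 & 0x1f = 0x16; word=0x16
[5+:1] lvl=1 & 0x1 = 0x1; word=0x36
[6+:1] addr_hi=1 & 0x1 = 0x1; word=0x76
[7+:1] err=0 & 0x1 = 0x0; word=0x76
word = 0x76 → little-endian bytes:
  [0]=0x76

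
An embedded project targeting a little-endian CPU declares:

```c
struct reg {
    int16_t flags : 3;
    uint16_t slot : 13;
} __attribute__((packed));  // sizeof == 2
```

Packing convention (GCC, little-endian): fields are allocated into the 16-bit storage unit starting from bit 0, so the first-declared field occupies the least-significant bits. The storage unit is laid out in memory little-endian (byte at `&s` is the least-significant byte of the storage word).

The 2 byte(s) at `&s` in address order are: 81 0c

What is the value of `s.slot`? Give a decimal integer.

400

[0]=0x81 [1]=0x0c (little-endian) → word 0x0c81
flags:3 @ bit 0 → (0x0c81>>0)&0x7 = 0x1
slot:13 @ bit 3 → (0x0c81>>3)&0x1fff = 0x190  ←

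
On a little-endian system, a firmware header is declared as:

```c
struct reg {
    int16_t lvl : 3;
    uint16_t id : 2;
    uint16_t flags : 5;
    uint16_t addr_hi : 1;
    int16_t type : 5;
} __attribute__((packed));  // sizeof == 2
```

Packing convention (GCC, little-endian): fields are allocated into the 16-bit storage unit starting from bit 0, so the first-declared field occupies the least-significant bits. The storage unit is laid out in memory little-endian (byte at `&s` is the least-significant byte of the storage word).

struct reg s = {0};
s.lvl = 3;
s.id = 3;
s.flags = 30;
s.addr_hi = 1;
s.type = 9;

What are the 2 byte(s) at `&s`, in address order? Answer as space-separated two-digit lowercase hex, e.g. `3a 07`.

db 4f

lvl:3 = 3 → 0x3 << 0 → word 0x0003
id:2 = 3 → 0x3 << 3 → word 0x001b
flags:5 = 30 → 0x1e << 5 → word 0x03db
addr_hi:1 = 1 → 0x1 << 10 → word 0x07db
type:5 = 9 → 0x9 << 11 → word 0x4fdb
word = 0x4fdb → little-endian bytes:
  [0]=0xdb  [1]=0x4f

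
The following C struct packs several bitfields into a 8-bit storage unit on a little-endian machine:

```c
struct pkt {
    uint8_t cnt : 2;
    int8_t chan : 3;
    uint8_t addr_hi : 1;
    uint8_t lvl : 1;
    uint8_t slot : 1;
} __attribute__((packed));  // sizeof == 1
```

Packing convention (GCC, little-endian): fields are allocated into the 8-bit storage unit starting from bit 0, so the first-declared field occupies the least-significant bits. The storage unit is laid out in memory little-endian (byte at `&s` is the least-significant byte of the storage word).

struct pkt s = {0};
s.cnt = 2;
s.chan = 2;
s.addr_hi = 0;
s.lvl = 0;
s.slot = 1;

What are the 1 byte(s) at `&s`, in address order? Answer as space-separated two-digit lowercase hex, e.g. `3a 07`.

8a

cnt (2b) val=2 bits=0x2 at bit 0: 0x02
chan (3b) val=2 bits=0x2 at bit 2: 0x0a
addr_hi (1b) val=0 bits=0x0 at bit 5: 0x0a
lvl (1b) val=0 bits=0x0 at bit 6: 0x0a
slot (1b) val=1 bits=0x1 at bit 7: 0x8a
word = 0x8a → little-endian bytes:
  [0]=0x8a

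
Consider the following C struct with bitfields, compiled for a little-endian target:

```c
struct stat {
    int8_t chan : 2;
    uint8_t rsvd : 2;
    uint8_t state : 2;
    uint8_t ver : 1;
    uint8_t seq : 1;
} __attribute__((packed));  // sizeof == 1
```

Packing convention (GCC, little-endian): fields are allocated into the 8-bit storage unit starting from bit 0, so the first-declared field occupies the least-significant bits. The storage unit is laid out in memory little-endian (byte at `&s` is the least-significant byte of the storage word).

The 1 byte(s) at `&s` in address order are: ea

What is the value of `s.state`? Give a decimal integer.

[0]=0xea (little-endian) → word 0xea
chan:2 @ bit 0 → (0xea>>0)&0x3 = 0x2
rsvd:2 @ bit 2 → (0xea>>2)&0x3 = 0x2
state:2 @ bit 4 → (0xea>>4)&0x3 = 0x2  ←
ver:1 @ bit 6 → (0xea>>6)&0x1 = 0x1
seq:1 @ bit 7 → (0xea>>7)&0x1 = 0x1

2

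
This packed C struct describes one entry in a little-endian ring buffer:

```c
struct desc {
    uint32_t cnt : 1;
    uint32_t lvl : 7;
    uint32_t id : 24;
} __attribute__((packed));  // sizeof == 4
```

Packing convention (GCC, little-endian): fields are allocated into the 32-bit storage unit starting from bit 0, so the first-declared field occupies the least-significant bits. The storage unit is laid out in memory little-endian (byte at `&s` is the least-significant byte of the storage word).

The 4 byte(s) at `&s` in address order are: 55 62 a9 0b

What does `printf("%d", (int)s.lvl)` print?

[0]=0x55 [1]=0x62 [2]=0xa9 [3]=0x0b (little-endian) → word 0x0ba96255
cnt:1 @ bit 0 → (0x0ba96255>>0)&0x1 = 0x1
lvl:7 @ bit 1 → (0x0ba96255>>1)&0x7f = 0x2a  ←
id:24 @ bit 8 → (0x0ba96255>>8)&0xffffff = 0xba962

42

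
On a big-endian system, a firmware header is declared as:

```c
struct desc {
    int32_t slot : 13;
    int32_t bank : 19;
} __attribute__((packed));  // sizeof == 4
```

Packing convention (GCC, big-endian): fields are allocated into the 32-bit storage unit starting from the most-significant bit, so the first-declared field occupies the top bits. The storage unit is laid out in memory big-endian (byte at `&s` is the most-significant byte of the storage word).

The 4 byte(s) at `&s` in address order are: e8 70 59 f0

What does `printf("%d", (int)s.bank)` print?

23024

[0]=0xe8 [1]=0x70 [2]=0x59 [3]=0xf0 (big-endian) → word 0xe87059f0
slot [19+:13] = (word>>19) & 0x1fff = 7438
bank [0+:19] = (word>>0) & 0x7ffff = 23024  ←
bank signed 19b, MSB=0: value = 23024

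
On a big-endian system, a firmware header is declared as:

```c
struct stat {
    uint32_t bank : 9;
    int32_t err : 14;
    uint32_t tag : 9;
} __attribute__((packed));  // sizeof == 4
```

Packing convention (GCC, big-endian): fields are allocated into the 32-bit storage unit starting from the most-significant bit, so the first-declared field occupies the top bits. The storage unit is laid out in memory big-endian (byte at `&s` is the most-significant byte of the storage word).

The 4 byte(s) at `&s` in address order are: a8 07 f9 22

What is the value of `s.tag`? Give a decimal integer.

290

[0]=0xa8 [1]=0x07 [2]=0xf9 [3]=0x22 (big-endian) → word 0xa807f922
bank:9 @ bit 23 → (0xa807f922>>23)&0x1ff = 0x150
err:14 @ bit 9 → (0xa807f922>>9)&0x3fff = 0x3fc
tag:9 @ bit 0 → (0xa807f922>>0)&0x1ff = 0x122  ←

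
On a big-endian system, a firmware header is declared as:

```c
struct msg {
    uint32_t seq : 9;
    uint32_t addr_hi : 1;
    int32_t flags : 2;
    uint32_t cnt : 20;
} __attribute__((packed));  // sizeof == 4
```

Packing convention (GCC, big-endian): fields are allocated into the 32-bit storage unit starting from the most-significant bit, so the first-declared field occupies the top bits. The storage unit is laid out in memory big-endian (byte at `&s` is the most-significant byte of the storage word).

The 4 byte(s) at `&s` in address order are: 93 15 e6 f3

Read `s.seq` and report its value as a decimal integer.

294

[0]=0x93 [1]=0x15 [2]=0xe6 [3]=0xf3 (big-endian) → word 0x9315e6f3
seq [23+:9] = (word>>23) & 0x1ff = 294  ←
addr_hi [22+:1] = (word>>22) & 0x1 = 0
flags [20+:2] = (word>>20) & 0x3 = 1
cnt [0+:20] = (word>>0) & 0xfffff = 386803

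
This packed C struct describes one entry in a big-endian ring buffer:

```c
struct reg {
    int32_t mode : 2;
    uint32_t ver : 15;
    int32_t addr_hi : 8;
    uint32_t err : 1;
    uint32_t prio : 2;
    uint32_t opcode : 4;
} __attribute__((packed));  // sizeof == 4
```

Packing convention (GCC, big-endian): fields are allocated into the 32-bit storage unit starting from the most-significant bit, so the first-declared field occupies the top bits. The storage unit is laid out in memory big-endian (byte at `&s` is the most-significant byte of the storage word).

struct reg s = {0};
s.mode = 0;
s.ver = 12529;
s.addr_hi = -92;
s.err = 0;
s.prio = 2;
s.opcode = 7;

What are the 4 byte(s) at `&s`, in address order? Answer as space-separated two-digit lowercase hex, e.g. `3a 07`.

[30+:2] mode=0 & 0x3 = 0x0; word=0x00000000
[15+:15] ver=12529 & 0x7fff = 0x30f1; word=0x18788000
[7+:8] addr_hi=-92 & 0xff = 0xa4; word=0x1878d200
[6+:1] err=0 & 0x1 = 0x0; word=0x1878d200
[4+:2] prio=2 & 0x3 = 0x2; word=0x1878d220
[0+:4] opcode=7 & 0xf = 0x7; word=0x1878d227
word = 0x1878d227 → big-endian bytes:
  [0]=0x18  [1]=0x78  [2]=0xd2  [3]=0x27

18 78 d2 27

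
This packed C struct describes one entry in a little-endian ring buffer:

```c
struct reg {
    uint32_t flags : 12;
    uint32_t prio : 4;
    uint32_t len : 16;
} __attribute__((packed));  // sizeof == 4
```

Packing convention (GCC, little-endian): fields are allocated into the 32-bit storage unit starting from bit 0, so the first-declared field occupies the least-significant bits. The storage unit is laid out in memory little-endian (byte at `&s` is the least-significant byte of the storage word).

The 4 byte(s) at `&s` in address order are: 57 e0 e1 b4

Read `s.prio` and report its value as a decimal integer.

[0]=0x57 [1]=0xe0 [2]=0xe1 [3]=0xb4 (little-endian) → word 0xb4e1e057
flags:12 @ bit 0 → (0xb4e1e057>>0)&0xfff = 0x57
prio:4 @ bit 12 → (0xb4e1e057>>12)&0xf = 0xe  ←
len:16 @ bit 16 → (0xb4e1e057>>16)&0xffff = 0xb4e1

14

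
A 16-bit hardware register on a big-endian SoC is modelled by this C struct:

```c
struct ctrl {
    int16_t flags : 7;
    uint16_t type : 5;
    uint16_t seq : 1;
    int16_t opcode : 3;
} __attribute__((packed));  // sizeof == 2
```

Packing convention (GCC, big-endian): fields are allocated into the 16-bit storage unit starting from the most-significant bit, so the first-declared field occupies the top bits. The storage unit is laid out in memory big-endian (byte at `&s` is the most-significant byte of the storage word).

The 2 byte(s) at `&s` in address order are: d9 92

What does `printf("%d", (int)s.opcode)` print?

2

[0]=0xd9 [1]=0x92 (big-endian) → word 0xd992
flags [9+:7] = (word>>9) & 0x7f = 108
type [4+:5] = (word>>4) & 0x1f = 25
seq [3+:1] = (word>>3) & 0x1 = 0
opcode [0+:3] = (word>>0) & 0x7 = 2  ←
opcode signed 3b, MSB=0: value = 2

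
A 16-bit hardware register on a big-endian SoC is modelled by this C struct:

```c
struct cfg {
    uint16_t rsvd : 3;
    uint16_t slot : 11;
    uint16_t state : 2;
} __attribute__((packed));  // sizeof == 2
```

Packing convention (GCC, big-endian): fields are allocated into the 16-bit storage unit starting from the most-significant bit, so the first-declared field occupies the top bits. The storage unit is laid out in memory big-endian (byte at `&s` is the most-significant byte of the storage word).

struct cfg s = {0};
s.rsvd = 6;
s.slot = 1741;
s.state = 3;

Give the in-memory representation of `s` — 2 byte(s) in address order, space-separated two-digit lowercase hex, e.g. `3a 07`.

db 37

rsvd:3 = 6 → 0x6 << 13 → word 0xc000
slot:11 = 1741 → 0x6cd << 2 → word 0xdb34
state:2 = 3 → 0x3 << 0 → word 0xdb37
word = 0xdb37 → big-endian bytes:
  [0]=0xdb  [1]=0x37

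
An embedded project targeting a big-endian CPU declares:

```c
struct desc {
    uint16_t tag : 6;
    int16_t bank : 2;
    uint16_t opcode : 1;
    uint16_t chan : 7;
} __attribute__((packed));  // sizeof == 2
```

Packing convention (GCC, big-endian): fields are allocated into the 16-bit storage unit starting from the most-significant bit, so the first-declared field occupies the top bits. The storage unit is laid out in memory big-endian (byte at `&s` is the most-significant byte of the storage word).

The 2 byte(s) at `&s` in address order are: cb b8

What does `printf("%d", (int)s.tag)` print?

50

[0]=0xcb [1]=0xb8 (big-endian) → word 0xcbb8
tag:6 @ bit 10 → (0xcbb8>>10)&0x3f = 0x32  ←
bank:2 @ bit 8 → (0xcbb8>>8)&0x3 = 0x3
opcode:1 @ bit 7 → (0xcbb8>>7)&0x1 = 0x1
chan:7 @ bit 0 → (0xcbb8>>0)&0x7f = 0x38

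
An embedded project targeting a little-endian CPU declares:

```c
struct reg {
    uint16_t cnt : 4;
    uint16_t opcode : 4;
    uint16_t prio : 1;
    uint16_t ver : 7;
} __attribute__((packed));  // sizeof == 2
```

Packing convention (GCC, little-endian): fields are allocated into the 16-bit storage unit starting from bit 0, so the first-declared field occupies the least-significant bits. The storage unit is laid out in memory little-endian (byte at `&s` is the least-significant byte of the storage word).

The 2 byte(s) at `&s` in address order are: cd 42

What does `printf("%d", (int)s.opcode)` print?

12

[0]=0xcd [1]=0x42 (little-endian) → word 0x42cd
cnt [0+:4] = (word>>0) & 0xf = 13
opcode [4+:4] = (word>>4) & 0xf = 12  ←
prio [8+:1] = (word>>8) & 0x1 = 0
ver [9+:7] = (word>>9) & 0x7f = 33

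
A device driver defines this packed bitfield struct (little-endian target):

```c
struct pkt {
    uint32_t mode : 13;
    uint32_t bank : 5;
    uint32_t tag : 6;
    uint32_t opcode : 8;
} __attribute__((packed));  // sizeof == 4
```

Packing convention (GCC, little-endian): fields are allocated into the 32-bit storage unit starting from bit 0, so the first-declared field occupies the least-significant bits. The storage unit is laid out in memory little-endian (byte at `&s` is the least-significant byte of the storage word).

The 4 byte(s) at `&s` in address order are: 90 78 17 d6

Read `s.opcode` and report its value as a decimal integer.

214

[0]=0x90 [1]=0x78 [2]=0x17 [3]=0xd6 (little-endian) → word 0xd6177890
mode [0+:13] = (word>>0) & 0x1fff = 6288
bank [13+:5] = (word>>13) & 0x1f = 27
tag [18+:6] = (word>>18) & 0x3f = 5
opcode [24+:8] = (word>>24) & 0xff = 214  ←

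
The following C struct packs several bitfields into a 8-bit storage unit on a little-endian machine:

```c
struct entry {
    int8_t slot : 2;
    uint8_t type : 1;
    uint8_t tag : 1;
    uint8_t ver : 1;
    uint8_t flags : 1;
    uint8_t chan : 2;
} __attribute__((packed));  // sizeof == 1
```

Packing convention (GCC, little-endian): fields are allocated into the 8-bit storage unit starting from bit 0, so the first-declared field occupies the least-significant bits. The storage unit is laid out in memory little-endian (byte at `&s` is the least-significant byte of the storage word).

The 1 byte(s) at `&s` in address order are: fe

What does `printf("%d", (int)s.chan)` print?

3

[0]=0xfe (little-endian) → word 0xfe
slot:2 @ bit 0 → (0xfe>>0)&0x3 = 0x2
type:1 @ bit 2 → (0xfe>>2)&0x1 = 0x1
tag:1 @ bit 3 → (0xfe>>3)&0x1 = 0x1
ver:1 @ bit 4 → (0xfe>>4)&0x1 = 0x1
flags:1 @ bit 5 → (0xfe>>5)&0x1 = 0x1
chan:2 @ bit 6 → (0xfe>>6)&0x3 = 0x3  ←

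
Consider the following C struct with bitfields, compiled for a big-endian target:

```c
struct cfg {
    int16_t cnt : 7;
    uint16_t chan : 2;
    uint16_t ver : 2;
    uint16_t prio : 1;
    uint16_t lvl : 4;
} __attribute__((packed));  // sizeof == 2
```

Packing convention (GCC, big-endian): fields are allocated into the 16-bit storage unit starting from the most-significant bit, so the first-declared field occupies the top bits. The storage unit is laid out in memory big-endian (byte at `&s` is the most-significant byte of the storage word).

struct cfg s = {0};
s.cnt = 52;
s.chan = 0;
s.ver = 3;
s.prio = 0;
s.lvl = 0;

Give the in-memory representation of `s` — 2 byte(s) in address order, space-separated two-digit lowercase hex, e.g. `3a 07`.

cnt (7b) val=52 bits=0x34 at bit 9: 0x6800
chan (2b) val=0 bits=0x0 at bit 7: 0x6800
ver (2b) val=3 bits=0x3 at bit 5: 0x6860
prio (1b) val=0 bits=0x0 at bit 4: 0x6860
lvl (4b) val=0 bits=0x0 at bit 0: 0x6860
word = 0x6860 → big-endian bytes:
  [0]=0x68  [1]=0x60

68 60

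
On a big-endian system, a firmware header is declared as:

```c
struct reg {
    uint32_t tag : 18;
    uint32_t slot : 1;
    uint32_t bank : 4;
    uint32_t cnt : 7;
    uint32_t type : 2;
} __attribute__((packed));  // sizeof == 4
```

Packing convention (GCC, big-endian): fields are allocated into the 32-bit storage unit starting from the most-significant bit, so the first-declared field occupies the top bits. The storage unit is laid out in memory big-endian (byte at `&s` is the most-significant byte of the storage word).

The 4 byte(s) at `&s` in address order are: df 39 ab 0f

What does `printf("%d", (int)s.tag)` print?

228582

[0]=0xdf [1]=0x39 [2]=0xab [3]=0x0f (big-endian) → word 0xdf39ab0f
tag:18 @ bit 14 → (0xdf39ab0f>>14)&0x3ffff = 0x37ce6  ←
slot:1 @ bit 13 → (0xdf39ab0f>>13)&0x1 = 0x1
bank:4 @ bit 9 → (0xdf39ab0f>>9)&0xf = 0x5
cnt:7 @ bit 2 → (0xdf39ab0f>>2)&0x7f = 0x43
type:2 @ bit 0 → (0xdf39ab0f>>0)&0x3 = 0x3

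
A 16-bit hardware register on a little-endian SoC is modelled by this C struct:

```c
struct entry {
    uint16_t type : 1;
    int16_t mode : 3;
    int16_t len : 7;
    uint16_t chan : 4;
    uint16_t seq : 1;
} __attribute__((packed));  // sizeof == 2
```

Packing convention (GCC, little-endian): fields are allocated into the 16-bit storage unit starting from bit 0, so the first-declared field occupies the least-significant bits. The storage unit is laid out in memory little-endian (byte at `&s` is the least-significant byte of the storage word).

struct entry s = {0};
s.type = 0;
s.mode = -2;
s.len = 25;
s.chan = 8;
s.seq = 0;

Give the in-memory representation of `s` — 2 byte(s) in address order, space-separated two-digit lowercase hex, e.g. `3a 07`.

type:1 = 0 → 0x0 << 0 → word 0x0000
mode:3 = -2 → 0x6 << 1 → word 0x000c
len:7 = 25 → 0x19 << 4 → word 0x019c
chan:4 = 8 → 0x8 << 11 → word 0x419c
seq:1 = 0 → 0x0 << 15 → word 0x419c
word = 0x419c → little-endian bytes:
  [0]=0x9c  [1]=0x41

9c 41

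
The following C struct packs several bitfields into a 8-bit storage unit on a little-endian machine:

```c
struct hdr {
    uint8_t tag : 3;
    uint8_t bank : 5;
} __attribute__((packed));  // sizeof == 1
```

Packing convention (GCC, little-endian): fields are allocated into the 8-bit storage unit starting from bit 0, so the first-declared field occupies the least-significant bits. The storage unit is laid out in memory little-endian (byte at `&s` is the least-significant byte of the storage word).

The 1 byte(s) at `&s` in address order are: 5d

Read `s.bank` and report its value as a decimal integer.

11

[0]=0x5d (little-endian) → word 0x5d
tag:3 @ bit 0 → (0x5d>>0)&0x7 = 0x5
bank:5 @ bit 3 → (0x5d>>3)&0x1f = 0xb  ←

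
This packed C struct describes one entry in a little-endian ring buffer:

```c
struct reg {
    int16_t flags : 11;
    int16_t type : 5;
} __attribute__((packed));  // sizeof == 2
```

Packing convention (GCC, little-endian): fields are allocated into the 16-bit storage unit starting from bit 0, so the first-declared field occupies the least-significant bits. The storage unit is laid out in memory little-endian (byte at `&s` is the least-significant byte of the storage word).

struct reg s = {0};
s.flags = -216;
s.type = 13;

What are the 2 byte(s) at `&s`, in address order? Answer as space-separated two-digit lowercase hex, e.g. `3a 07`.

28 6f

flags:11 = -216 → 0x728 << 0 → word 0x0728
type:5 = 13 → 0xd << 11 → word 0x6f28
word = 0x6f28 → little-endian bytes:
  [0]=0x28  [1]=0x6f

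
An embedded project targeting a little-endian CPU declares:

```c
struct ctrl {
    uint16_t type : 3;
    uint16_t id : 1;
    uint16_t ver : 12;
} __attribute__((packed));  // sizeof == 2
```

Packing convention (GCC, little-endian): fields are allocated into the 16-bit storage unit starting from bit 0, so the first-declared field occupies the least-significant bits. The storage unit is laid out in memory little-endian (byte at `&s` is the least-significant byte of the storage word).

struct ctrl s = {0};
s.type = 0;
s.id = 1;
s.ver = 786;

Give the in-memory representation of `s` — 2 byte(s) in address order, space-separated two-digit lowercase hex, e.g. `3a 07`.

28 31

type:3 = 0 → 0x0 << 0 → word 0x0000
id:1 = 1 → 0x1 << 3 → word 0x0008
ver:12 = 786 → 0x312 << 4 → word 0x3128
word = 0x3128 → little-endian bytes:
  [0]=0x28  [1]=0x31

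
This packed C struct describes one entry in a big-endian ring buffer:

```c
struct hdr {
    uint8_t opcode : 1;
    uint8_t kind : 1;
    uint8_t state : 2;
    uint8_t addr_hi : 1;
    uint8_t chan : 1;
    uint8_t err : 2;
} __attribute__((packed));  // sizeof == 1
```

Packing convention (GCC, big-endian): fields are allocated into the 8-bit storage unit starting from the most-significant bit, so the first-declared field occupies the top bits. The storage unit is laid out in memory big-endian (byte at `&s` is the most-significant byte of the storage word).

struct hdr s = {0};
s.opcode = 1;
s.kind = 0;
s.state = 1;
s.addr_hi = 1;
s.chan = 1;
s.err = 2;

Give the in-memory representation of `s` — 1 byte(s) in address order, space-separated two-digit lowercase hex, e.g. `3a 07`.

9e

opcode (1b) val=1 bits=0x1 at bit 7: 0x80
kind (1b) val=0 bits=0x0 at bit 6: 0x80
state (2b) val=1 bits=0x1 at bit 4: 0x90
addr_hi (1b) val=1 bits=0x1 at bit 3: 0x98
chan (1b) val=1 bits=0x1 at bit 2: 0x9c
err (2b) val=2 bits=0x2 at bit 0: 0x9e
word = 0x9e → big-endian bytes:
  [0]=0x9e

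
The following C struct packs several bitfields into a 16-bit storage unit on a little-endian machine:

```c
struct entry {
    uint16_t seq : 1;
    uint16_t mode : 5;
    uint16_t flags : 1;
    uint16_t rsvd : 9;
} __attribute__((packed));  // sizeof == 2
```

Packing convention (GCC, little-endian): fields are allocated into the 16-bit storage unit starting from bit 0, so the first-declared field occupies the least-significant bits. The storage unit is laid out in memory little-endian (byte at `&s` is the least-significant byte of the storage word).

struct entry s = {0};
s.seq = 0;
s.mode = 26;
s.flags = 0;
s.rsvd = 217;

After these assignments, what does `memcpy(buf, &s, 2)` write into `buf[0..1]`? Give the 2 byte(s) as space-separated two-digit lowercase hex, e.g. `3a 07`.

b4 6c

[0+:1] seq=0 & 0x1 = 0x0; word=0x0000
[1+:5] mode=26 & 0x1f = 0x1a; word=0x0034
[6+:1] flags=0 & 0x1 = 0x0; word=0x0034
[7+:9] rsvd=217 & 0x1ff = 0xd9; word=0x6cb4
word = 0x6cb4 → little-endian bytes:
  [0]=0xb4  [1]=0x6c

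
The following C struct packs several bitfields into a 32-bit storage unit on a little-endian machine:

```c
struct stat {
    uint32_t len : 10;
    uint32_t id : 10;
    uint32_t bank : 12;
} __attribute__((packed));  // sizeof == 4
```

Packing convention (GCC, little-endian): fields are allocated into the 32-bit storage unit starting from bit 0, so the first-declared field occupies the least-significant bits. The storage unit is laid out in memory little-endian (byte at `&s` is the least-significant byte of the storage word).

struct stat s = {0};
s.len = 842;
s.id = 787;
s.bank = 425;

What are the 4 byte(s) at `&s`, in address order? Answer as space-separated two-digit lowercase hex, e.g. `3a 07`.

4a 4f 9c 1a

len:10 = 842 → 0x34a << 0 → word 0x0000034a
id:10 = 787 → 0x313 << 10 → word 0x000c4f4a
bank:12 = 425 → 0x1a9 << 20 → word 0x1a9c4f4a
word = 0x1a9c4f4a → little-endian bytes:
  [0]=0x4a  [1]=0x4f  [2]=0x9c  [3]=0x1a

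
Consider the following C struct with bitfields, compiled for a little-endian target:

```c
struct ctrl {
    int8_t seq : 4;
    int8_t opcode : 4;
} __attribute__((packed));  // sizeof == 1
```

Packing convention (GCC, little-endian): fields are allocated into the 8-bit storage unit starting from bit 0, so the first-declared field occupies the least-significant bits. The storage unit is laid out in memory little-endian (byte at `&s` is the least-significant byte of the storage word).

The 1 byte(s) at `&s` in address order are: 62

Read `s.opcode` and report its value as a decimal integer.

[0]=0x62 (little-endian) → word 0x62
seq:4 @ bit 0 → (0x62>>0)&0xf = 0x2
opcode:4 @ bit 4 → (0x62>>4)&0xf = 0x6  ←
opcode signed 4b, MSB=0: value = 6

6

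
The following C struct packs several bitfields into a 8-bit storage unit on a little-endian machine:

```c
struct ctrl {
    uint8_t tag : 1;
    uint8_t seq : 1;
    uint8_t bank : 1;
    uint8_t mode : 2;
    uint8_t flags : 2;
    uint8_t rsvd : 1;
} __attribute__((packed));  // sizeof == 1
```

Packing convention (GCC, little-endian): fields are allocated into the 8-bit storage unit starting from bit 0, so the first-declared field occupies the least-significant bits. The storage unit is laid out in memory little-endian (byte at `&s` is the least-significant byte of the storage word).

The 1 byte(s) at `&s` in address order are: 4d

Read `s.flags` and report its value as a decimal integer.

2

[0]=0x4d (little-endian) → word 0x4d
tag [0+:1] = (word>>0) & 0x1 = 1
seq [1+:1] = (word>>1) & 0x1 = 0
bank [2+:1] = (word>>2) & 0x1 = 1
mode [3+:2] = (word>>3) & 0x3 = 1
flags [5+:2] = (word>>5) & 0x3 = 2  ←
rsvd [7+:1] = (word>>7) & 0x1 = 0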